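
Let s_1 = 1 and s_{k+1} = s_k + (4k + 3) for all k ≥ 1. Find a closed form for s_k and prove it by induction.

Claim: s_k = 2k^2 + k − 2.

Base case: s_1 = 1, and 2·1^2 + 1 − 2 = 1.
Assume s_r = 2r^2 + r − 2.
Then s_{r+1} = s_r + (4r + 3) = (2r^2 + r − 2) + (4r + 3) = 2r^2 + 5r + 1,
and 2·(r+1)^2 + (r+1) − 2 = 2r^2 + 5r + 1.
This completes the inductive step, so s_k = 2k^2 + k − 2 for all k ≥ 1.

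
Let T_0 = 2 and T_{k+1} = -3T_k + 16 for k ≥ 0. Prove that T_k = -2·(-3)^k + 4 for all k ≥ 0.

Base case: T_0 = 2, and -2·(-3)^0 + 4 = -2 + 4 = 2.
Assume T_j = -2·(-3)^j + 4 for some j ≥ 0.
Then T_{j+1} = -3T_j + 16 = -3·(-2·(-3)^j + 4) + 16 = 6·(-3)^j − 12 + 16 = -2·(-3)^{j+1} + 4.
By induction, T_k = -2·(-3)^k + 4 for all k ≥ 0.

T_k = -2·(-3)^k + 4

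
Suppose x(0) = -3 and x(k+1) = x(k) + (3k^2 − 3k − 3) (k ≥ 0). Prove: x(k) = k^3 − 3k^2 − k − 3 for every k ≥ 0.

Base case: x(0) = -3, and 0^3 − 3·0^2 − 0 − 3 = -3.
Assume x(r) = r^3 − 3r^2 − r − 3.
Then x(r+1) = x(r) + (3r^2 − 3r − 3) = (r^3 − 3r^2 − r − 3) + (3r^2 − 3r − 3) = r^3 − 4r − 6,
and (r+1)^3 − 3·(r+1)^2 − (r+1) − 3 = r^3 − 4r − 6.
By induction, x(k) = k^3 − 3k^2 − k − 3 for all k ≥ 0.

x(k) = k^3 − 3k^2 − k − 3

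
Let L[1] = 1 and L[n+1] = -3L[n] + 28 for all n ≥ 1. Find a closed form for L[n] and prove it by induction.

Claim: L[n] = 2·(-3)^n + 7.

Base case: L[1] = 1, and 2·(-3)^1 + 7 = -6 + 7 = 1.
Assume L[m] = 2·(-3)^m + 7 for some m ≥ 1.
Then L[m+1] = -3L[m] + 28 = -3·(2·(-3)^m + 7) + 28 = -6·(-3)^m − 21 + 28 = 2·(-3)^{m+1} + 7.
This completes the inductive step, so L[n] = 2·(-3)^n + 7 for all n ≥ 1.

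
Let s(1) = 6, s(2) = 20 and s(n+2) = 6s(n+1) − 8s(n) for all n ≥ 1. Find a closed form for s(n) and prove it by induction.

Claim: s(n) = 2^n + 4^n.

Base cases: s(1) = 6 and 2^1 + 4^1 = 6; s(2) = 20 and 2^2 + 4^2 = 20.
Assume s(j) = 2^j + 4^j for all 1 ≤ j ≤ m, where m ≥ 2.
Then s(m+1) = 6s(m) − 8s(m−1) = 6·(2^m + 4^m) − 8·(2^{m−1} + 4^{m−1}) = (6·2 − 8)2^{m−1} + (6·4 − 8)4^{m−1} = 4·2^{m−1} + 16·4^{m−1} = 2^{m+1} + 4^{m+1}.
This completes the inductive step, so s(n) = 2^n + 4^n for all n ≥ 1.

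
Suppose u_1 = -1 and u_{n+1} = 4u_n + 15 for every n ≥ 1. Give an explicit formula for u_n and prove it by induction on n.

Claim: u_n = 4^n − 5.

Base case: u_1 = -1, and 4^1 − 5 = 4 − 5 = -1.
Assume u_m = 4^m − 5 for some m ≥ 1.
Then u_{m+1} = 4u_m + 15 = 4·(4^m − 5) + 15 = 4^{m+1} − 20 + 15 = 4^{m+1} − 5.
This completes the inductive step, so u_n = 4^n − 5 for all n ≥ 1.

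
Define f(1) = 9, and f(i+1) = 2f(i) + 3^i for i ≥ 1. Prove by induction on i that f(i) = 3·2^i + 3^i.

Base case: f(1) = 9, and 3·2^1 + 3^1 = 6 + 3 = 9.
Assume f(r) = 3·2^r + 3^r for some r ≥ 1.
Then f(r+1) = 2f(r) + 3^r = 2·(3·2^r + 3^r) + 3^r = 3·2^{r+1} + 2·3^r + 3^r = 3·2^{r+1} + 3·3^r = 3·2^{r+1} + 3^{r+1}.
So the formula holds for r+1, and by induction f(i) = 3·2^i + 3^i for all i ≥ 1.

f(i) = 3·2^i + 3^i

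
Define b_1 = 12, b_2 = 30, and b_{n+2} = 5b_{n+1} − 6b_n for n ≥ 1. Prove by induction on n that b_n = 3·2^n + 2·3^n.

Base cases: b_1 = 12 and 3·2^1 + 2·3^1 = 12; b_2 = 30 and 3·2^2 + 2·3^2 = 30.
Assume b_i = 3·2^i + 2·3^i for all 1 ≤ i ≤ j, where j ≥ 2.
Then b_{j+1} = 5b_j − 6b_{j−1} = 5·(3·2^j + 2·3^j) − 6·(3·2^{j−1} + 2·3^{j−1}) = 3·(5·2 − 6)2^{j−1} + 2·(5·3 − 6)3^{j−1} = 12·2^{j−1} + 18·3^{j−1} = 3·2^{j+1} + 2·3^{j+1}.
This completes the inductive step, so b_n = 3·2^n + 2·3^n for all n ≥ 1.

b_n = 3·2^n + 2·3^n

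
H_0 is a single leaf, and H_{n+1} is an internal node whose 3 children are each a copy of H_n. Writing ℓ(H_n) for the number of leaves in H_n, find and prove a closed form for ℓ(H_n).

Claim: ℓ(H_n) = 3^n.

Base case: ℓ(H_0) = 1, and 3^0 = 1.
Assume ℓ(H_r) = 3^r.
Then ℓ(H_{r+1}) = 3·ℓ(H_r) = 3·3^r = 3^{r+1}.
This completes the inductive step, so ℓ(H_n) = 3^n for all n ≥ 0.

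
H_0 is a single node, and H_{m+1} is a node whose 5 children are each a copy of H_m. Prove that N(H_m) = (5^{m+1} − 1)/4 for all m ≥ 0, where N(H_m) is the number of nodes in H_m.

Base case: N(H_0) = 1, and (5^{0+1} − 1)/4 = 1.
Assume N(H_j) = (5^{j+1} − 1)/4.
Then N(H_{j+1}) = 1 + 5N(H_j) = 1 + 5·(5^{j+1} − 1)/4 = 1 + (5^{j+2} − 5)/4 = (4 + 5^{j+2} − 5)/4 = (5^{j+2} − 1)/4.
So the formula holds for j+1, and by induction N(H_m) = (5^{m+1} − 1)/4 for all m ≥ 0.

N(H_m) = (5^{m+1} − 1)/4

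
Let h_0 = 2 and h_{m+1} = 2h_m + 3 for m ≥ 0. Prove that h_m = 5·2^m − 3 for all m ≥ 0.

Base case: h_0 = 2, and 5·2^0 − 3 = 5 − 3 = 2.
Assume h_r = 5·2^r − 3 for some r ≥ 0.
Then h_{r+1} = 2h_r + 3 = 2·(5·2^r − 3) + 3 = 10·2^r − 6 + 3 = 5·2^{r+1} − 3.
This completes the inductive step, so h_m = 5·2^m − 3 for all m ≥ 0.

h_m = 5·2^m − 3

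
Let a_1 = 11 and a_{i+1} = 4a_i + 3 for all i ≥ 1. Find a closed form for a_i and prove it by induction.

Claim: a_i = 3·4^i − 1.

Base case: a_1 = 11, and 3·4^1 − 1 = 12 − 1 = 11.
Assume a_m = 3·4^m − 1 for some m ≥ 1.
Then a_{m+1} = 4a_m + 3 = 4·(3·4^m − 1) + 3 = 12·4^m − 4 + 3 = 3·4^{m+1} − 1.
Hence a_i = 3·4^i − 1 for every i ≥ 1, by induction.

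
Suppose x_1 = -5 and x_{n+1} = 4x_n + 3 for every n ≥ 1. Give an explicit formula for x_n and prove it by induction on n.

Claim: x_n = -4^n − 1.

Base case: x_1 = -5, and -4^1 − 1 = -4 − 1 = -5.
Assume x_m = -4^m − 1 for some m ≥ 1.
Then x_{m+1} = 4x_m + 3 = 4·(-4^m − 1) + 3 = -4^{m+1} − 4 + 3 = -4^{m+1} − 1.
Hence x_n = -4^n − 1 for every n ≥ 1, by induction.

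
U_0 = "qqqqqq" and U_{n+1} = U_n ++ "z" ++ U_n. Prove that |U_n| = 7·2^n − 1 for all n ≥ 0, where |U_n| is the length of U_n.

Base case: |U_0| = 6, and 7·2^0 − 1 = 6.
Assume |U_r| = 7·2^r − 1.
Then |U_{r+1}| = |U_r| + 1 + |U_r| = 2|U_r| + 1 = 2(7·2^r − 1) + 1 = 7·2^{r+1} − 2 + 1 = 7·2^{r+1} − 1.
Hence |U_n| = 7·2^n − 1 for every n ≥ 0, by induction.

|U_n| = 7·2^n − 1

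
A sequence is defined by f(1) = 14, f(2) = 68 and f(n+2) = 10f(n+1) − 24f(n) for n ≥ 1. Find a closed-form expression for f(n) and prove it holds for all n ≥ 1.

Claim: f(n) = 2·4^n + 6^n.

Base cases: f(1) = 14 and 2·4^1 + 6^1 = 14; f(2) = 68 and 2·4^2 + 6^2 = 68.
Assume f(i) = 2·4^i + 6^i for all 1 ≤ i ≤ j, where j ≥ 2.
Then f(j+1) = 10f(j) − 24f(j−1) = 10·(2·4^j + 6^j) − 24·(2·4^{j−1} + 6^{j−1}) = 2·(10·4 − 24)4^{j−1} + (10·6 − 24)6^{j−1} = 32·4^{j−1} + 36·6^{j−1} = 2·4^{j+1} + 6^{j+1}.
This completes the inductive step, so f(n) = 2·4^n + 6^n for all n ≥ 1.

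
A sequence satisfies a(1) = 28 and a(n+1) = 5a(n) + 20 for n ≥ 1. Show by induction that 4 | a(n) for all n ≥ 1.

Base case: a(1) = 28 = 4·7, so 4 | a(1).
Assume 4 | a(m), so a(m) = 4t for some integer t.
Then a(m+1) = 5a(m) + 20 = 5·(4t) + 20 = 4(5t + 5), so 4 | a(m+1).
Hence 4 | a(n) for every n ≥ 1, by induction.

4 | a(n)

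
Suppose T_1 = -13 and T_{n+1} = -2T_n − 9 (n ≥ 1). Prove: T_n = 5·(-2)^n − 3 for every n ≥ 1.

Base case: T_1 = -13, and 5·(-2)^1 − 3 = -10 − 3 = -13.
Assume T_j = 5·(-2)^j − 3 for some j ≥ 1.
Then T_{j+1} = -2T_j − 9 = -2·(5·(-2)^j − 3) − 9 = -10·(-2)^j + 6 − 9 = 5·(-2)^{j+1} − 3.
Hence T_n = 5·(-2)^n − 3 for every n ≥ 1, by induction.

T_n = 5·(-2)^n − 3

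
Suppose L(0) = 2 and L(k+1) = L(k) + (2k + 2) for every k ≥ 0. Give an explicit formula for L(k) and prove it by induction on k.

Claim: L(k) = k^2 + k + 2.

Base case: L(0) = 2, and 0^2 + 0 + 2 = 2.
Assume L(m) = m^2 + m + 2.
Then L(m+1) = L(m) + (2m + 2) = (m^2 + m + 2) + (2m + 2) = m^2 + 3m + 4,
and (m+1)^2 + (m+1) + 2 = m^2 + 3m + 4.
This completes the inductive step, so L(k) = k^2 + k + 2 for all k ≥ 0.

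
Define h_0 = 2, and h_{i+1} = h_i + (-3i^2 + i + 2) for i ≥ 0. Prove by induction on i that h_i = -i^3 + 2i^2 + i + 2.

Base case: h_0 = 2, and -0^3 + 2·0^2 + 0 + 2 = 2.
Assume h_k = -k^3 + 2k^2 + k + 2.
Then h_{k+1} = h_k + (-3k^2 + k + 2) = (-k^3 + 2k^2 + k + 2) + (-3k^2 + k + 2) = -k^3 − k^2 + 2k + 4,
and -(k+1)^3 + 2·(k+1)^2 + (k+1) + 2 = -k^3 − k^2 + 2k + 4.
Hence h_i = -i^3 + 2i^2 + i + 2 for every i ≥ 0, by induction.

h_i = -i^3 + 2i^2 + i + 2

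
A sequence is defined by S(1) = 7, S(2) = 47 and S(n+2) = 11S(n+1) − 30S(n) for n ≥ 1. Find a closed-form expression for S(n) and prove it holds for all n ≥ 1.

Claim: S(n) = -5^n + 2·6^n.

Base cases: S(1) = 7 and -5^1 + 2·6^1 = 7; S(2) = 47 and -5^2 + 2·6^2 = 47.
Assume S(i) = -5^i + 2·6^i for all 1 ≤ i ≤ j, where j ≥ 2.
Then S(j+1) = 11S(j) − 30S(j−1) = 11·(-5^j + 2·6^j) − 30·(-5^{j−1} + 2·6^{j−1}) = -(11·5 − 30)5^{j−1} + 2·(11·6 − 30)6^{j−1} = -25·5^{j−1} + 72·6^{j−1} = -5^{j+1} + 2·6^{j+1}.
Hence S(n) = -5^n + 2·6^n for every n ≥ 1, by strong induction.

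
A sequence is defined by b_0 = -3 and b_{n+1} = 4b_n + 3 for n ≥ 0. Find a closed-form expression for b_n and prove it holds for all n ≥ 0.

Claim: b_n = -2·4^n − 1.

Base case: b_0 = -3, and -2·4^0 − 1 = -2 − 1 = -3.
Assume b_j = -2·4^j − 1 for some j ≥ 0.
Then b_{j+1} = 4b_j + 3 = 4·(-2·4^j − 1) + 3 = -8·4^j − 4 + 3 = -2·4^{j+1} − 1.
This completes the inductive step, so b_n = -2·4^n − 1 for all n ≥ 0.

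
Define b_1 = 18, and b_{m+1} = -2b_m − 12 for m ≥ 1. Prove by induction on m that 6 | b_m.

Base case: b_1 = 18 = 6·3, so 6 | b_1.
Assume 6 | b_k, so b_k = 6t for some integer t.
Then b_{k+1} = -2b_k − 12 = -2·(6t) − 12 = 6(-2t − 2), so 6 | b_{k+1}.
By induction, 6 | b_m for all m ≥ 1.

6 | b_m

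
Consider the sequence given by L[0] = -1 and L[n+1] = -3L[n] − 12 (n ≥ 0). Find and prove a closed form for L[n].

Claim: L[n] = 2·(-3)^n − 3.

Base case: L[0] = -1, and 2·(-3)^0 − 3 = 2 − 3 = -1.
Assume L[r] = 2·(-3)^r − 3 for some r ≥ 0.
Then L[r+1] = -3L[r] − 12 = -3·(2·(-3)^r − 3) − 12 = -6·(-3)^r + 9 − 12 = 2·(-3)^{r+1} − 3.
This completes the inductive step, so L[n] = 2·(-3)^n − 3 for all n ≥ 0.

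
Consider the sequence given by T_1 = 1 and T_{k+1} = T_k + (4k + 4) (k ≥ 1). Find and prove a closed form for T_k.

Claim: T_k = 2k^2 + 2k − 3.

Base case: T_1 = 1, and 2·1^2 + 2·1 − 3 = 1.
Assume T_j = 2j^2 + 2j − 3.
Then T_{j+1} = T_j + (4j + 4) = (2j^2 + 2j − 3) + (4j + 4) = 2j^2 + 6j + 1,
and 2·(j+1)^2 + 2·(j+1) − 3 = 2j^2 + 6j + 1.
By induction, T_k = 2k^2 + 2k − 3 for all k ≥ 1.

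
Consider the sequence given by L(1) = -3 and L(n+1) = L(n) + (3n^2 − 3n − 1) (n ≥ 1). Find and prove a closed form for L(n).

Claim: L(n) = n^3 − 3n^2 + n − 2.

Base case: L(1) = -3, and 1^3 − 3·1^2 + 1 − 2 = -3.
Assume L(r) = r^3 − 3r^2 + r − 2.
Then L(r+1) = L(r) + (3r^2 − 3r − 1) = (r^3 − 3r^2 + r − 2) + (3r^2 − 3r − 1) = r^3 − 2r − 3,
and (r+1)^3 − 3·(r+1)^2 + (r+1) − 2 = r^3 − 2r − 3.
This completes the inductive step, so L(n) = n^3 − 3n^2 + n − 2 for all n ≥ 1.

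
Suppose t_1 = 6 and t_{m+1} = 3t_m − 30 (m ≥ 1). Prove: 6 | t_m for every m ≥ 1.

Base case: t_1 = 6 = 6·1, so 6 | t_1.
Assume 6 | t_k, so t_k = 6s for some integer s.
Then t_{k+1} = 3t_k − 30 = 3·(6s) − 30 = 6(3s − 5), so 6 | t_{k+1}.
Hence 6 | t_m for every m ≥ 1, by induction.

6 | t_m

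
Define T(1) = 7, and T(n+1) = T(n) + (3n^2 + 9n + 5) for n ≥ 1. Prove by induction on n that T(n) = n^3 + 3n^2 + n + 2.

Base case: T(1) = 7, and 1^3 + 3·1^2 + 1 + 2 = 7.
Assume T(j) = j^3 + 3j^2 + j + 2.
Then T(j+1) = T(j) + (3j^2 + 9j + 5) = (j^3 + 3j^2 + j + 2) + (3j^2 + 9j + 5) = j^3 + 6j^2 + 10j + 7,
and (j+1)^3 + 3·(j+1)^2 + (j+1) + 2 = j^3 + 6j^2 + 10j + 7.
This completes the inductive step, so T(n) = n^3 + 3n^2 + n + 2 for all n ≥ 1.

T(n) = n^3 + 3n^2 + n + 2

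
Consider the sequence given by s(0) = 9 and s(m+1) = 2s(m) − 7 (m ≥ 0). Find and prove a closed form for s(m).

Claim: s(m) = 2^{m+1} + 7.

Base case: s(0) = 9, and 2^{0+1} + 7 = 2 + 7 = 9.
Assume s(j) = 2^{j+1} + 7 for some j ≥ 0.
Then s(j+1) = 2s(j) − 7 = 2·(2^{j+1} + 7) − 7 = 2^{j+2} + 14 − 7 = 2^{j+2} + 7.
Hence s(m) = 2^{m+1} + 7 for every m ≥ 0, by induction.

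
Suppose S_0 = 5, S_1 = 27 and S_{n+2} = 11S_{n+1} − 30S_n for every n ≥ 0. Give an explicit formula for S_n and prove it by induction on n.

Claim: S_n = 3·5^n + 2·6^n.

Base cases: S_0 = 5 and 3·5^0 + 2·6^0 = 5; S_1 = 27 and 3·5^1 + 2·6^1 = 27.
Assume S_i = 3·5^i + 2·6^i for all 0 ≤ i ≤ j, where j ≥ 1.
Then S_{j+1} = 11S_j − 30S_{j−1} = 11·(3·5^j + 2·6^j) − 30·(3·5^{j−1} + 2·6^{j−1}) = 3·(11·5 − 30)5^{j−1} + 2·(11·6 − 30)6^{j−1} = 75·5^{j−1} + 72·6^{j−1} = 3·5^{j+1} + 2·6^{j+1}.
Hence S_n = 3·5^n + 2·6^n for every n ≥ 0, by strong induction.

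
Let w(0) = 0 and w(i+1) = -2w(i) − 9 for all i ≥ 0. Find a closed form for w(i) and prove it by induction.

Claim: w(i) = 3·(-2)^i − 3.

Base case: w(0) = 0, and 3·(-2)^0 − 3 = 3 − 3 = 0.
Assume w(j) = 3·(-2)^j − 3 for some j ≥ 0.
Then w(j+1) = -2w(j) − 9 = -2·(3·(-2)^j − 3) − 9 = -6·(-2)^j + 6 − 9 = 3·(-2)^{j+1} − 3.
This completes the inductive step, so w(i) = 3·(-2)^i − 3 for all i ≥ 0.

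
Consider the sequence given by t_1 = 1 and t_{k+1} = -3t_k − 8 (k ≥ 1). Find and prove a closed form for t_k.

Claim: t_k = -(-3)^k − 2.

Base case: t_1 = 1, and -(-3)^1 − 2 = 3 − 2 = 1.
Assume t_r = -(-3)^r − 2 for some r ≥ 1.
Then t_{r+1} = -3t_r − 8 = -3·(-(-3)^r − 2) − 8 = 3·(-3)^r + 6 − 8 = -(-3)^{r+1} − 2.
This completes the inductive step, so t_k = -(-3)^k − 2 for all k ≥ 1.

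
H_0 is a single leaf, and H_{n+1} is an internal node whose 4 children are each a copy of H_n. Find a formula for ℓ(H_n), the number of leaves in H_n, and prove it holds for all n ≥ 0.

Claim: ℓ(H_n) = 4^n.

Base case: ℓ(H_0) = 1, and 4^0 = 1.
Assume ℓ(H_r) = 4^r.
Then ℓ(H_{r+1}) = 4·ℓ(H_r) = 4·4^r = 4^{r+1}.
So the formula holds for r+1, and by induction ℓ(H_n) = 4^n for all n ≥ 0.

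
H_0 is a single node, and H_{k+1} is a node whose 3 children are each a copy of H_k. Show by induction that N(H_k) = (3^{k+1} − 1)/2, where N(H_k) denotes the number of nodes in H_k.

Base case: N(H_0) = 1, and (3^{0+1} − 1)/2 = 1.
Assume N(H_j) = (3^{j+1} − 1)/2.
Then N(H_{j+1}) = 1 + 3N(H_j) = 1 + 3·(3^{j+1} − 1)/2 = 1 + (3^{j+2} − 3)/2 = (2 + 3^{j+2} − 3)/2 = (3^{j+2} − 1)/2.
Hence N(H_k) = (3^{k+1} − 1)/2 for every k ≥ 0, by induction.

N(H_k) = (3^{k+1} − 1)/2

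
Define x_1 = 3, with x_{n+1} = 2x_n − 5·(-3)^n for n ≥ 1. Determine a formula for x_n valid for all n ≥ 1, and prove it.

Claim: x_n = 3·2^n + (-3)^n.

Base case: x_1 = 3, and 3·2^1 + (-3)^1 = 6 − 3 = 3.
Assume x_m = 3·2^m + (-3)^m for some m ≥ 1.
Then x_{m+1} = 2x_m − 5·(-3)^m = 2·(3·2^m + (-3)^m) − 5·(-3)^m = 3·2^{m+1} + 2·(-3)^m − 5·(-3)^m = 3·2^{m+1} − 3·(-3)^m = 3·2^{m+1} + (-3)^{m+1}.
By induction, x_n = 3·2^n + (-3)^n for all n ≥ 1.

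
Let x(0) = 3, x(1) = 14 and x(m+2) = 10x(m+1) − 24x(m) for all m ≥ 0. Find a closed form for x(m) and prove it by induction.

Claim: x(m) = 6^m + 2·4^m.

Base cases: x(0) = 3 and 6^0 + 2·4^0 = 3; x(1) = 14 and 6^1 + 2·4^1 = 14.
Assume x(i) = 6^i + 2·4^i for all 0 ≤ i ≤ j, where j ≥ 1.
Then x(j+1) = 10x(j) − 24x(j−1) = 10·(6^j + 2·4^j) − 24·(6^{j−1} + 2·4^{j−1}) = (10·6 − 24)6^{j−1} + 2·(10·4 − 24)4^{j−1} = 36·6^{j−1} + 32·4^{j−1} = 6^{j+1} + 2·4^{j+1}.
Hence x(m) = 6^m + 2·4^m for every m ≥ 0, by strong induction.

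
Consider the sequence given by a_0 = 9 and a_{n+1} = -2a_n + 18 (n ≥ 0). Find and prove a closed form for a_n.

Claim: a_n = 3·(-2)^n + 6.

Base case: a_0 = 9, and 3·(-2)^0 + 6 = 3 + 6 = 9.
Assume a_m = 3·(-2)^m + 6 for some m ≥ 0.
Then a_{m+1} = -2a_m + 18 = -2·(3·(-2)^m + 6) + 18 = -6·(-2)^m − 12 + 18 = 3·(-2)^{m+1} + 6.
This completes the inductive step, so a_n = 3·(-2)^n + 6 for all n ≥ 0.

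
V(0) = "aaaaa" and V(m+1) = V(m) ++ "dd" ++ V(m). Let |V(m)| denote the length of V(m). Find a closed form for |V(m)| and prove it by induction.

Claim: |V(m)| = 7·2^m − 2.

Base case: |V(0)| = 5, and 7·2^0 − 2 = 5.
Assume |V(k)| = 7·2^k − 2.
Then |V(k+1)| = |V(k)| + 2 + |V(k)| = 2|V(k)| + 2 = 2(7·2^k − 2) + 2 = 7·2^{k+1} − 4 + 2 = 7·2^{k+1} − 2.
By induction, |V(m)| = 7·2^m − 2 for all m ≥ 0.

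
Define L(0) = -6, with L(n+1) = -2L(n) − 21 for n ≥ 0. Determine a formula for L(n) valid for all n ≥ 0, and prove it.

Claim: L(n) = (-2)^n − 7.

Base case: L(0) = -6, and (-2)^0 − 7 = 1 − 7 = -6.
Assume L(k) = (-2)^k − 7 for some k ≥ 0.
Then L(k+1) = -2L(k) − 21 = -2·((-2)^k − 7) − 21 = -2·(-2)^k + 14 − 21 = (-2)^{k+1} − 7.
So the formula holds for k+1, and by induction L(n) = (-2)^n − 7 for all n ≥ 0.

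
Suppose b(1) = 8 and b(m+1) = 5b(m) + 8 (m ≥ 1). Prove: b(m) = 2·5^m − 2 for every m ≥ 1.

Base case: b(1) = 8, and 2·5^1 − 2 = 10 − 2 = 8.
Assume b(k) = 2·5^k − 2 for some k ≥ 1.
Then b(k+1) = 5b(k) + 8 = 5·(2·5^k − 2) + 8 = 10·5^k − 10 + 8 = 2·5^{k+1} − 2.
So the formula holds for k+1, and by induction b(m) = 2·5^m − 2 for all m ≥ 1.

b(m) = 2·5^m − 2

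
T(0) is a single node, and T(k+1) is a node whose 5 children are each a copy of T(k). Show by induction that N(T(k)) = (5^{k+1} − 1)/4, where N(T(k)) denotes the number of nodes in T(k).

Base case: N(T(0)) = 1, and (5^{0+1} − 1)/4 = 1.
Assume N(T(m)) = (5^{m+1} − 1)/4.
Then N(T(m+1)) = 1 + 5N(T(m)) = 1 + 5·(5^{m+1} − 1)/4 = 1 + (5^{m+2} − 5)/4 = (4 + 5^{m+2} − 5)/4 = (5^{m+2} − 1)/4.
Hence N(T(k)) = (5^{k+1} − 1)/4 for every k ≥ 0, by induction.

N(T(k)) = (5^{k+1} − 1)/4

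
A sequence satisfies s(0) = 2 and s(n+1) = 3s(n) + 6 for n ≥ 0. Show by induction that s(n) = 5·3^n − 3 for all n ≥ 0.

Base case: s(0) = 2, and 5·3^0 − 3 = 5 − 3 = 2.
Assume s(j) = 5·3^j − 3 for some j ≥ 0.
Then s(j+1) = 3s(j) + 6 = 3·(5·3^j − 3) + 6 = 15·3^j − 9 + 6 = 5·3^{j+1} − 3.
This completes the inductive step, so s(n) = 5·3^n − 3 for all n ≥ 0.

s(n) = 5·3^n − 3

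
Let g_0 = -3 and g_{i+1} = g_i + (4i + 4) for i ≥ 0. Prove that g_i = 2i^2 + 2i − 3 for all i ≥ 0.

Base case: g_0 = -3, and 2·0^2 + 2·0 − 3 = -3.
Assume g_m = 2m^2 + 2m − 3.
Then g_{m+1} = g_m + (4m + 4) = (2m^2 + 2m − 3) + (4m + 4) = 2m^2 + 6m + 1,
and 2·(m+1)^2 + 2·(m+1) − 3 = 2m^2 + 6m + 1.
Hence g_i = 2i^2 + 2i − 3 for every i ≥ 0, by induction.

g_i = 2i^2 + 2i − 3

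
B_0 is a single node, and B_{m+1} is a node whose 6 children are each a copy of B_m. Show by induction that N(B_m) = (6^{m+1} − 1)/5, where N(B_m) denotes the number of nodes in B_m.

Base case: N(B_0) = 1, and (6^{0+1} − 1)/5 = 1.
Assume N(B_j) = (6^{j+1} − 1)/5.
Then N(B_{j+1}) = 1 + 6N(B_j) = 1 + 6·(6^{j+1} − 1)/5 = 1 + (6^{j+2} − 6)/5 = (5 + 6^{j+2} − 6)/5 = (6^{j+2} − 1)/5.
So the formula holds for j+1, and by induction N(B_m) = (6^{m+1} − 1)/5 for all m ≥ 0.

N(B_m) = (6^{m+1} − 1)/5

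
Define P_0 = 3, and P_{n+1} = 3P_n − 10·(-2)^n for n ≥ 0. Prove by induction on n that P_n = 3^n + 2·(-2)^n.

Base case: P_0 = 3, and 3^0 + 2·(-2)^0 = 1 + 2 = 3.
Assume P_k = 3^k + 2·(-2)^k for some k ≥ 0.
Then P_{k+1} = 3P_k − 10·(-2)^k = 3·(3^k + 2·(-2)^k) − 10·(-2)^k = 3^{k+1} + 6·(-2)^k − 10·(-2)^k = 3^{k+1} − 4·(-2)^k = 3^{k+1} + 2·(-2)^{k+1}.
Hence P_n = 3^n + 2·(-2)^n for every n ≥ 0, by induction.

P_n = 3^n + 2·(-2)^n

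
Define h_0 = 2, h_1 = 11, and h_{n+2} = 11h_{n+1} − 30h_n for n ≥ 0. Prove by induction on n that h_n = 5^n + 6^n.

Base cases: h_0 = 2 and 5^0 + 6^0 = 2; h_1 = 11 and 5^1 + 6^1 = 11.
Assume h_j = 5^j + 6^j for all 0 ≤ j ≤ r, where r ≥ 1.
Then h_{r+1} = 11h_r − 30h_{r−1} = 11·(5^r + 6^r) − 30·(5^{r−1} + 6^{r−1}) = (11·5 − 30)5^{r−1} + (11·6 − 30)6^{r−1} = 25·5^{r−1} + 36·6^{r−1} = 5^{r+1} + 6^{r+1}.
By strong induction, h_n = 5^n + 6^n for all n ≥ 0.

h_n = 5^n + 6^n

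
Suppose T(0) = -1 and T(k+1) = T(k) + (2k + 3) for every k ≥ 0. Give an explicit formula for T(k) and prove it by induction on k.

Claim: T(k) = k^2 + 2k − 1.

Base case: T(0) = -1, and 0^2 + 2·0 − 1 = -1.
Assume T(r) = r^2 + 2r − 1.
Then T(r+1) = T(r) + (2r + 3) = (r^2 + 2r − 1) + (2r + 3) = r^2 + 4r + 2,
and (r+1)^2 + 2·(r+1) − 1 = r^2 + 4r + 2.
By induction, T(k) = k^2 + 2k − 1 for all k ≥ 0.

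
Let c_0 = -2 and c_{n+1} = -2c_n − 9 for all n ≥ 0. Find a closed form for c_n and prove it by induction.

Claim: c_n = (-2)^n − 3.

Base case: c_0 = -2, and (-2)^0 − 3 = 1 − 3 = -2.
Assume c_m = (-2)^m − 3 for some m ≥ 0.
Then c_{m+1} = -2c_m − 9 = -2·((-2)^m − 3) − 9 = -2·(-2)^m + 6 − 9 = (-2)^{m+1} − 3.
By induction, c_n = (-2)^n − 3 for all n ≥ 0.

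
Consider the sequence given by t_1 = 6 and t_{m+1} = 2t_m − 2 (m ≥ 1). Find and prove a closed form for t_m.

Claim: t_m = 2^{m+1} + 2.

Base case: t_1 = 6, and 2^{1+1} + 2 = 4 + 2 = 6.
Assume t_k = 2^{k+1} + 2 for some k ≥ 1.
Then t_{k+1} = 2t_k − 2 = 2·(2^{k+1} + 2) − 2 = 2^{k+2} + 4 − 2 = 2^{k+2} + 2.
By induction, t_m = 2^{m+1} + 2 for all m ≥ 1.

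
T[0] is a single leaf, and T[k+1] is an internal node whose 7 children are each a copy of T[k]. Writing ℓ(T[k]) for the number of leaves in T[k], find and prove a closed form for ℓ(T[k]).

Claim: ℓ(T[k]) = 7^k.

Base case: ℓ(T[0]) = 1, and 7^0 = 1.
Assume ℓ(T[j]) = 7^j.
Then ℓ(T[j+1]) = 7·ℓ(T[j]) = 7·7^j = 7^{j+1}.
So the formula holds for j+1, and by induction ℓ(T[k]) = 7^k for all k ≥ 0.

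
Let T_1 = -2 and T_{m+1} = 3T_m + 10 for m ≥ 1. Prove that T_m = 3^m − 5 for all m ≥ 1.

Base case: T_1 = -2, and 3^1 − 5 = 3 − 5 = -2.
Assume T_k = 3^k − 5 for some k ≥ 1.
Then T_{k+1} = 3T_k + 10 = 3·(3^k − 5) + 10 = 3^{k+1} − 15 + 10 = 3^{k+1} − 5.
Hence T_m = 3^m − 5 for every m ≥ 1, by induction.

T_m = 3^m − 5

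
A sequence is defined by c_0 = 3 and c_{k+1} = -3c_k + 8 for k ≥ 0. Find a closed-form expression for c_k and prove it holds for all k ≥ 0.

Claim: c_k = (-3)^k + 2.

Base case: c_0 = 3, and (-3)^0 + 2 = 1 + 2 = 3.
Assume c_j = (-3)^j + 2 for some j ≥ 0.
Then c_{j+1} = -3c_j + 8 = -3·((-3)^j + 2) + 8 = -3·(-3)^j − 6 + 8 = (-3)^{j+1} + 2.
By induction, c_k = (-3)^k + 2 for all k ≥ 0.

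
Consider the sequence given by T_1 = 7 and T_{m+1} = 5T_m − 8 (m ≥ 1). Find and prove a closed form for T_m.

Claim: T_m = 5^m + 2.

Base case: T_1 = 7, and 5^1 + 2 = 5 + 2 = 7.
Assume T_k = 5^k + 2 for some k ≥ 1.
Then T_{k+1} = 5T_k − 8 = 5·(5^k + 2) − 8 = 5^{k+1} + 10 − 8 = 5^{k+1} + 2.
This completes the inductive step, so T_m = 5^m + 2 for all m ≥ 1.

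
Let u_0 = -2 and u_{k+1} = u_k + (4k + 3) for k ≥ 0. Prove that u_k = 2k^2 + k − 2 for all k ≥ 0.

Base case: u_0 = -2, and 2·0^2 + 0 − 2 = -2.
Assume u_m = 2m^2 + m − 2.
Then u_{m+1} = u_m + (4m + 3) = (2m^2 + m − 2) + (4m + 3) = 2m^2 + 5m + 1,
and 2·(m+1)^2 + (m+1) − 2 = 2m^2 + 5m + 1.
This completes the inductive step, so u_k = 2k^2 + k − 2 for all k ≥ 0.

u_k = 2k^2 + k − 2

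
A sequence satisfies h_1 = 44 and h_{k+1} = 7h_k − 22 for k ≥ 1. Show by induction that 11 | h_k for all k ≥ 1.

Base case: h_1 = 44 = 11·4, so 11 | h_1.
Assume 11 | h_m, so h_m = 11t for some integer t.
Then h_{m+1} = 7h_m − 22 = 7·(11t) − 22 = 11(7t − 2), so 11 | h_{m+1}.
By induction, 11 | h_k for all k ≥ 1.

11 | h_k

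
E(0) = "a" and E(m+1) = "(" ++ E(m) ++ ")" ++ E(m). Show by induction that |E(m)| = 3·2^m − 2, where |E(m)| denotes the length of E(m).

Base case: |E(0)| = 1, and 3·2^0 − 2 = 1.
Assume |E(r)| = 3·2^r − 2.
Then |E(r+1)| = 1 + |E(r)| + 1 + |E(r)| = 2|E(r)| + 2 = 2(3·2^r − 2) + 2 = 3·2^{r+1} − 4 + 2 = 3·2^{r+1} − 2.
This completes the inductive step, so |E(m)| = 3·2^m − 2 for all m ≥ 0.

|E(m)| = 3·2^m − 2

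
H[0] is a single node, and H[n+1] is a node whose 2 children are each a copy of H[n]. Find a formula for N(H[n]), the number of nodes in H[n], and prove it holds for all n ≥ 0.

Claim: N(H[n]) = 2^{n+1} − 1.

Base case: N(H[0]) = 1, and 2^{0+1} − 1 = 1.
Assume N(H[r]) = 2^{r+1} − 1.
Then N(H[r+1]) = 1 + 2N(H[r]) = 1 + 2(2^{r+1} − 1) = 2^{r+2} − 2 + 1 = 2^{r+2} − 1.
By induction, N(H[n]) = 2^{n+1} − 1 for all n ≥ 0.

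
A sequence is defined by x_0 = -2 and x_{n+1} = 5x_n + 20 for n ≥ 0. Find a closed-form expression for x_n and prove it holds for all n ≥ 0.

Claim: x_n = 3·5^n − 5.

Base case: x_0 = -2, and 3·5^0 − 5 = 3 − 5 = -2.
Assume x_j = 3·5^j − 5 for some j ≥ 0.
Then x_{j+1} = 5x_j + 20 = 5·(3·5^j − 5) + 20 = 15·5^j − 25 + 20 = 3·5^{j+1} − 5.
So the formula holds for j+1, and by induction x_n = 3·5^n − 5 for all n ≥ 0.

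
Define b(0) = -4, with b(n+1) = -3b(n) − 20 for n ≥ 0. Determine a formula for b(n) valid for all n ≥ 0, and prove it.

Claim: b(n) = (-3)^n − 5.

Base case: b(0) = -4, and (-3)^0 − 5 = 1 − 5 = -4.
Assume b(j) = (-3)^j − 5 for some j ≥ 0.
Then b(j+1) = -3b(j) − 20 = -3·((-3)^j − 5) − 20 = -3·(-3)^j + 15 − 20 = (-3)^{j+1} − 5.
Hence b(n) = (-3)^n − 5 for every n ≥ 0, by induction.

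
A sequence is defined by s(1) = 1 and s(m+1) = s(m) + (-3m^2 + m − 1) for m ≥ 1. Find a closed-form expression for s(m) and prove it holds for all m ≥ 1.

Claim: s(m) = -m^3 + 2m^2 − 2m + 2.

Base case: s(1) = 1, and -1^3 + 2·1^2 − 2·1 + 2 = 1.
Assume s(j) = -j^3 + 2j^2 − 2j + 2.
Then s(j+1) = s(j) + (-3j^2 + j − 1) = (-j^3 + 2j^2 − 2j + 2) + (-3j^2 + j − 1) = -j^3 − j^2 − j + 1,
and -(j+1)^3 + 2·(j+1)^2 − 2·(j+1) + 2 = -j^3 − j^2 − j + 1.
This completes the inductive step, so s(m) = -m^3 + 2m^2 − 2m + 2 for all m ≥ 1.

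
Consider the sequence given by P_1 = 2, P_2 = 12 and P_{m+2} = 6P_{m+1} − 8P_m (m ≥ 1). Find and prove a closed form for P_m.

Claim: P_m = -2^m + 4^m.

Base cases: P_1 = 2 and -2^1 + 4^1 = 2; P_2 = 12 and -2^2 + 4^2 = 12.
Assume P_j = -2^j + 4^j for all 1 ≤ j ≤ r, where r ≥ 2.
Then P_{r+1} = 6P_r − 8P_{r−1} = 6·(-2^r + 4^r) − 8·(-2^{r−1} + 4^{r−1}) = -(6·2 − 8)2^{r−1} + (6·4 − 8)4^{r−1} = -4·2^{r−1} + 16·4^{r−1} = -2^{r+1} + 4^{r+1}.
By strong induction, P_m = -2^m + 4^m for all m ≥ 1.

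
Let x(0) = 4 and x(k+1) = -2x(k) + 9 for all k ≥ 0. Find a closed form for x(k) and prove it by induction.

Claim: x(k) = (-2)^k + 3.

Base case: x(0) = 4, and (-2)^0 + 3 = 1 + 3 = 4.
Assume x(m) = (-2)^m + 3 for some m ≥ 0.
Then x(m+1) = -2x(m) + 9 = -2·((-2)^m + 3) + 9 = -2·(-2)^m − 6 + 9 = (-2)^{m+1} + 3.
This completes the inductive step, so x(k) = (-2)^k + 3 for all k ≥ 0.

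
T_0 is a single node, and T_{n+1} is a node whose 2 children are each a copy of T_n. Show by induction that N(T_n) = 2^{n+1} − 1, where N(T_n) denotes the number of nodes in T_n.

Base case: N(T_0) = 1, and 2^{0+1} − 1 = 1.
Assume N(T_j) = 2^{j+1} − 1.
Then N(T_{j+1}) = 1 + 2N(T_j) = 1 + 2(2^{j+1} − 1) = 2^{j+2} − 2 + 1 = 2^{j+2} − 1.
Hence N(T_n) = 2^{n+1} − 1 for every n ≥ 0, by induction.

N(T_n) = 2^{n+1} − 1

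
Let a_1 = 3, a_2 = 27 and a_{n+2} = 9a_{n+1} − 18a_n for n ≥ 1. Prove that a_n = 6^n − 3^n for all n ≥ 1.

Base cases: a_1 = 3 and 6^1 − 3^1 = 3; a_2 = 27 and 6^2 − 3^2 = 27.
Assume a_j = 6^j − 3^j for all 1 ≤ j ≤ k, where k ≥ 2.
Then a_{k+1} = 9a_k − 18a_{k−1} = 9·(6^k − 3^k) − 18·(6^{k−1} − 3^{k−1}) = (9·6 − 18)6^{k−1} − (9·3 − 18)3^{k−1} = 36·6^{k−1} − 9·3^{k−1} = 6^{k+1} − 3^{k+1}.
By strong induction, a_n = 6^n − 3^n for all n ≥ 1.

a_n = 6^n − 3^n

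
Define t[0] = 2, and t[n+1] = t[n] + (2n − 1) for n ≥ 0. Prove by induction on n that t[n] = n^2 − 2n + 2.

Base case: t[0] = 2, and 0^2 − 2·0 + 2 = 2.
Assume t[m] = m^2 − 2m + 2.
Then t[m+1] = t[m] + (2m − 1) = (m^2 − 2m + 2) + (2m − 1) = m^2 + 1,
and (m+1)^2 − 2·(m+1) + 2 = m^2 + 1.
By induction, t[n] = n^2 − 2n + 2 for all n ≥ 0.

t[n] = n^2 − 2n + 2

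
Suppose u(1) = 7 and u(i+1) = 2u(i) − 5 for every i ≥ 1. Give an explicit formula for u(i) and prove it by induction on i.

Claim: u(i) = 2^i + 5.

Base case: u(1) = 7, and 2^1 + 5 = 2 + 5 = 7.
Assume u(k) = 2^k + 5 for some k ≥ 1.
Then u(k+1) = 2u(k) − 5 = 2·(2^k + 5) − 5 = 2^{k+1} + 10 − 5 = 2^{k+1} + 5.
So the formula holds for k+1, and by induction u(i) = 2^i + 5 for all i ≥ 1.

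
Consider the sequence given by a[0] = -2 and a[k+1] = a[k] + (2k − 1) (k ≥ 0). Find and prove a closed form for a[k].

Claim: a[k] = k^2 − 2k − 2.

Base case: a[0] = -2, and 0^2 − 2·0 − 2 = -2.
Assume a[m] = m^2 − 2m − 2.
Then a[m+1] = a[m] + (2m − 1) = (m^2 − 2m − 2) + (2m − 1) = m^2 − 3,
and (m+1)^2 − 2·(m+1) − 2 = m^2 − 3.
Hence a[k] = k^2 − 2k − 2 for every k ≥ 0, by induction.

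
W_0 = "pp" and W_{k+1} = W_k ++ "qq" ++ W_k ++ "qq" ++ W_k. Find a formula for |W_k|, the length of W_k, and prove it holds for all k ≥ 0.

Claim: |W_k| = 4·3^k − 2.

Base case: |W_0| = 2, and 4·3^0 − 2 = 2.
Assume |W_j| = 4·3^j − 2.
Then |W_{j+1}| = 3|W_j| + 4 = 3(4·3^j − 2) + 4 = 4·3^{j+1} − 6 + 4 = 4·3^{j+1} − 2.
This completes the inductive step, so |W_k| = 4·3^k − 2 for all k ≥ 0.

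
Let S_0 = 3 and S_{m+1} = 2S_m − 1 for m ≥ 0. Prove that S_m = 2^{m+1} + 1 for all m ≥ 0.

Base case: S_0 = 3, and 2^{0+1} + 1 = 2 + 1 = 3.
Assume S_j = 2^{j+1} + 1 for some j ≥ 0.
Then S_{j+1} = 2S_j − 1 = 2·(2^{j+1} + 1) − 1 = 2^{j+2} + 2 − 1 = 2^{j+2} + 1.
By induction, S_m = 2^{m+1} + 1 for all m ≥ 0.

S_m = 2^{m+1} + 1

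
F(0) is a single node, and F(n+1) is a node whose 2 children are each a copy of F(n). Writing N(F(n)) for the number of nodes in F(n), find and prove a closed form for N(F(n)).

Claim: N(F(n)) = 2^{n+1} − 1.

Base case: N(F(0)) = 1, and 2^{0+1} − 1 = 1.
Assume N(F(m)) = 2^{m+1} − 1.
Then N(F(m+1)) = 1 + 2N(F(m)) = 1 + 2(2^{m+1} − 1) = 2^{m+2} − 2 + 1 = 2^{m+2} − 1.
By induction, N(F(n)) = 2^{n+1} − 1 for all n ≥ 0.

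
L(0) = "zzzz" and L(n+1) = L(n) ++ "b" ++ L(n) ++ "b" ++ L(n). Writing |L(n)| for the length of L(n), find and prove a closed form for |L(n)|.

Claim: |L(n)| = 5·3^n − 1.

Base case: |L(0)| = 4, and 5·3^0 − 1 = 4.
Assume |L(r)| = 5·3^r − 1.
Then |L(r+1)| = 3|L(r)| + 2 = 3(5·3^r − 1) + 2 = 5·3^{r+1} − 3 + 2 = 5·3^{r+1} − 1.
So the formula holds for r+1, and by induction |L(n)| = 5·3^n − 1 for all n ≥ 0.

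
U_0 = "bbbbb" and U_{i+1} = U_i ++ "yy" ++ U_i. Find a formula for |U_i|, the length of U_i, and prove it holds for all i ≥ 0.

Claim: |U_i| = 7·2^i − 2.

Base case: |U_0| = 5, and 7·2^0 − 2 = 5.
Assume |U_j| = 7·2^j − 2.
Then |U_{j+1}| = |U_j| + 2 + |U_j| = 2|U_j| + 2 = 2(7·2^j − 2) + 2 = 7·2^{j+1} − 4 + 2 = 7·2^{j+1} − 2.
Hence |U_i| = 7·2^i − 2 for every i ≥ 0, by induction.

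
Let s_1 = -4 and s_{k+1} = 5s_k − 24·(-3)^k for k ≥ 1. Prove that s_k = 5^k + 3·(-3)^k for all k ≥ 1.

Base case: s_1 = -4, and 5^1 + 3·(-3)^1 = 5 − 9 = -4.
Assume s_m = 5^m + 3·(-3)^m for some m ≥ 1.
Then s_{m+1} = 5s_m − 24·(-3)^m = 5·(5^m + 3·(-3)^m) − 24·(-3)^m = 5^{m+1} + 15·(-3)^m − 24·(-3)^m = 5^{m+1} − 9·(-3)^m = 5^{m+1} + 3·(-3)^{m+1}.
By induction, s_k = 5^k + 3·(-3)^k for all k ≥ 1.

s_k = 5^k + 3·(-3)^k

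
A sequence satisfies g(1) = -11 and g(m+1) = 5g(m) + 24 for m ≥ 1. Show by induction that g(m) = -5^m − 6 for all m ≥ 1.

Base case: g(1) = -11, and -5^1 − 6 = -5 − 6 = -11.
Assume g(r) = -5^r − 6 for some r ≥ 1.
Then g(r+1) = 5g(r) + 24 = 5·(-5^r − 6) + 24 = -5^{r+1} − 30 + 24 = -5^{r+1} − 6.
By induction, g(m) = -5^m − 6 for all m ≥ 1.

g(m) = -5^m − 6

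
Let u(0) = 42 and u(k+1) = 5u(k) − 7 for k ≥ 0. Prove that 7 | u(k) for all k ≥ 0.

Base case: u(0) = 42 = 7·6, so 7 | u(0).
Assume 7 | u(m), so u(m) = 7t for some integer t.
Then u(m+1) = 5u(m) − 7 = 5·(7t) − 7 = 7(5t − 1), so 7 | u(m+1).
By induction, 7 | u(k) for all k ≥ 0.

7 | u(k)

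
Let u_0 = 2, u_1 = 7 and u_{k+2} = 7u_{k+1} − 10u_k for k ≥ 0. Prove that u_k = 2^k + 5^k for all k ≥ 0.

Base cases: u_0 = 2 and 2^0 + 5^0 = 2; u_1 = 7 and 2^1 + 5^1 = 7.
Assume u_i = 2^i + 5^i for all 0 ≤ i ≤ j, where j ≥ 1.
Then u_{j+1} = 7u_j − 10u_{j−1} = 7·(2^j + 5^j) − 10·(2^{j−1} + 5^{j−1}) = (7·2 − 10)2^{j−1} + (7·5 − 10)5^{j−1} = 4·2^{j−1} + 25·5^{j−1} = 2^{j+1} + 5^{j+1}.
So the formula holds for j+1, and by strong induction u_k = 2^k + 5^k for all k ≥ 0.

u_k = 2^k + 5^k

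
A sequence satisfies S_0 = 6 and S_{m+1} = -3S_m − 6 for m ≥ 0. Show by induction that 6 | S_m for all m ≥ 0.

Base case: S_0 = 6 = 6·1, so 6 | S_0.
Assume 6 | S_r, so S_r = 6t for some integer t.
Then S_{r+1} = -3S_r − 6 = -3·(6t) − 6 = 6(-3t − 1), so 6 | S_{r+1}.
By induction, 6 | S_m for all m ≥ 0.

6 | S_m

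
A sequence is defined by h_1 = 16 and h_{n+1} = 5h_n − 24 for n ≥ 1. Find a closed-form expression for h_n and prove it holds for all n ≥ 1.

Claim: h_n = 2·5^n + 6.

Base case: h_1 = 16, and 2·5^1 + 6 = 10 + 6 = 16.
Assume h_j = 2·5^j + 6 for some j ≥ 1.
Then h_{j+1} = 5h_j − 24 = 5·(2·5^j + 6) − 24 = 10·5^j + 30 − 24 = 2·5^{j+1} + 6.
By induction, h_n = 2·5^n + 6 for all n ≥ 1.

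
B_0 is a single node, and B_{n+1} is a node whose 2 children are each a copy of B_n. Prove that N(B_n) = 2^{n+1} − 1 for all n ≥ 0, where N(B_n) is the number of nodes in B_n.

Base case: N(B_0) = 1, and 2^{0+1} − 1 = 1.
Assume N(B_r) = 2^{r+1} − 1.
Then N(B_{r+1}) = 1 + 2N(B_r) = 1 + 2(2^{r+1} − 1) = 2^{r+2} − 2 + 1 = 2^{r+2} − 1.
Hence N(B_n) = 2^{n+1} − 1 for every n ≥ 0, by induction.

N(B_n) = 2^{n+1} − 1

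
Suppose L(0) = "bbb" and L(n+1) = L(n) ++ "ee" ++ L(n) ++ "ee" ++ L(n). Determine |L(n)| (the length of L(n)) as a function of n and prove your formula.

Claim: |L(n)| = 5·3^n − 2.

Base case: |L(0)| = 3, and 5·3^0 − 2 = 3.
Assume |L(k)| = 5·3^k − 2.
Then |L(k+1)| = 3|L(k)| + 4 = 3(5·3^k − 2) + 4 = 5·3^{k+1} − 6 + 4 = 5·3^{k+1} − 2.
Hence |L(n)| = 5·3^n − 2 for every n ≥ 0, by induction.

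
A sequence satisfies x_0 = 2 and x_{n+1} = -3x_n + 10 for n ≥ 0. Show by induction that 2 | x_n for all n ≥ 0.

Base case: x_0 = 2 = 2·1, so 2 | x_0.
Assume 2 | x_j, so x_j = 2t for some integer t.
Then x_{j+1} = -3x_j + 10 = -3·(2t) + 10 = 2(-3t + 5), so 2 | x_{j+1}.
By induction, 2 | x_n for all n ≥ 0.

2 | x_n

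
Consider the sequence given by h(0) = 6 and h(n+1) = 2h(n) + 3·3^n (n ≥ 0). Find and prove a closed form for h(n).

Claim: h(n) = 3·2^n + 3·3^n.

Base case: h(0) = 6, and 3·2^0 + 3·3^0 = 3 + 3 = 6.
Assume h(m) = 3·2^m + 3·3^m for some m ≥ 0.
Then h(m+1) = 2h(m) + 3·3^m = 2·(3·2^m + 3·3^m) + 3·3^m = 3·2^{m+1} + 6·3^m + 3·3^m = 3·2^{m+1} + 9·3^m = 3·2^{m+1} + 3·3^{m+1}.
Hence h(n) = 3·2^n + 3·3^n for every n ≥ 0, by induction.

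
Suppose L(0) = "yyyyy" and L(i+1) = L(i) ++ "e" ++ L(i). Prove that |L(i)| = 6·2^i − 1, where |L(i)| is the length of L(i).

Base case: |L(0)| = 5, and 6·2^0 − 1 = 5.
Assume |L(m)| = 6·2^m − 1.
Then |L(m+1)| = |L(m)| + 1 + |L(m)| = 2|L(m)| + 1 = 2(6·2^m − 1) + 1 = 6·2^{m+1} − 2 + 1 = 6·2^{m+1} − 1.
By induction, |L(i)| = 6·2^i − 1 for all i ≥ 0.

|L(i)| = 6·2^i − 1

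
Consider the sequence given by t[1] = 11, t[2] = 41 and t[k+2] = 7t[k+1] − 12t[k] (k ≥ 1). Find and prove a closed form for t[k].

Claim: t[k] = 2·4^k + 3^k.

Base cases: t[1] = 11 and 2·4^1 + 3^1 = 11; t[2] = 41 and 2·4^2 + 3^2 = 41.
Assume t[i] = 2·4^i + 3^i for all 1 ≤ i ≤ j, where j ≥ 2.
Then t[j+1] = 7t[j] − 12t[j−1] = 7·(2·4^j + 3^j) − 12·(2·4^{j−1} + 3^{j−1}) = 2·(7·4 − 12)4^{j−1} + (7·3 − 12)3^{j−1} = 32·4^{j−1} + 9·3^{j−1} = 2·4^{j+1} + 3^{j+1}.
By strong induction, t[k] = 2·4^k + 3^k for all k ≥ 1.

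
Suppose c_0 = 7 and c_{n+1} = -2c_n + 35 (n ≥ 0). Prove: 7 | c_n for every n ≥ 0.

Base case: c_0 = 7 = 7·1, so 7 | c_0.
Assume 7 | c_k, so c_k = 7t for some integer t.
Then c_{k+1} = -2c_k + 35 = -2·(7t) + 35 = 7(-2t + 5), so 7 | c_{k+1}.
This completes the inductive step, so 7 | c_n for all n ≥ 0.

7 | c_n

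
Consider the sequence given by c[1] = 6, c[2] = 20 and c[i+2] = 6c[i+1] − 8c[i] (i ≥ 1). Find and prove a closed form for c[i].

Claim: c[i] = 2^i + 4^i.

Base cases: c[1] = 6 and 2^1 + 4^1 = 6; c[2] = 20 and 2^2 + 4^2 = 20.
Assume c[t] = 2^t + 4^t for all 1 ≤ t ≤ j, where j ≥ 2.
Then c[j+1] = 6c[j] − 8c[j−1] = 6·(2^j + 4^j) − 8·(2^{j−1} + 4^{j−1}) = (6·2 − 8)2^{j−1} + (6·4 − 8)4^{j−1} = 4·2^{j−1} + 16·4^{j−1} = 2^{j+1} + 4^{j+1}.
This completes the inductive step, so c[i] = 2^i + 4^i for all i ≥ 1.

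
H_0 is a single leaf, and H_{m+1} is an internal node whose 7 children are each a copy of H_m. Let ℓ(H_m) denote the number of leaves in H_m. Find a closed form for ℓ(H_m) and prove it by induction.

Claim: ℓ(H_m) = 7^m.

Base case: ℓ(H_0) = 1, and 7^0 = 1.
Assume ℓ(H_k) = 7^k.
Then ℓ(H_{k+1}) = 7·ℓ(H_k) = 7·7^k = 7^{k+1}.
By induction, ℓ(H_m) = 7^m for all m ≥ 0.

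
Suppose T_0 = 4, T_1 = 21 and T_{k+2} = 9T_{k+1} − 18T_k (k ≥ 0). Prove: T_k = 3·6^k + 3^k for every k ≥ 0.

Base cases: T_0 = 4 and 3·6^0 + 3^0 = 4; T_1 = 21 and 3·6^1 + 3^1 = 21.
Assume T_i = 3·6^i + 3^i for all 0 ≤ i ≤ j, where j ≥ 1.
Then T_{j+1} = 9T_j − 18T_{j−1} = 9·(3·6^j + 3^j) − 18·(3·6^{j−1} + 3^{j−1}) = 3·(9·6 − 18)6^{j−1} + (9·3 − 18)3^{j−1} = 108·6^{j−1} + 9·3^{j−1} = 3·6^{j+1} + 3^{j+1}.
Hence T_k = 3·6^k + 3^k for every k ≥ 0, by strong induction.

T_k = 3·6^k + 3^k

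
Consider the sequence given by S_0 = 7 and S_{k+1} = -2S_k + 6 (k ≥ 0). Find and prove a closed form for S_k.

Claim: S_k = 5·(-2)^k + 2.

Base case: S_0 = 7, and 5·(-2)^0 + 2 = 5 + 2 = 7.
Assume S_m = 5·(-2)^m + 2 for some m ≥ 0.
Then S_{m+1} = -2S_m + 6 = -2·(5·(-2)^m + 2) + 6 = -10·(-2)^m − 4 + 6 = 5·(-2)^{m+1} + 2.
So the formula holds for m+1, and by induction S_k = 5·(-2)^k + 2 for all k ≥ 0.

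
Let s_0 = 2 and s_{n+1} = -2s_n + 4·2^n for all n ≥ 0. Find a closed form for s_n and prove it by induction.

Claim: s_n = (-2)^n + 2^n.

Base case: s_0 = 2, and (-2)^0 + 2^0 = 1 + 1 = 2.
Assume s_r = (-2)^r + 2^r for some r ≥ 0.
Then s_{r+1} = -2s_r + 4·2^r = -2·((-2)^r + 2^r) + 4·2^r = (-2)^{r+1} − 2·2^r + 4·2^r = (-2)^{r+1} + 2·2^r = (-2)^{r+1} + 2^{r+1}.
Hence s_n = (-2)^n + 2^n for every n ≥ 0, by induction.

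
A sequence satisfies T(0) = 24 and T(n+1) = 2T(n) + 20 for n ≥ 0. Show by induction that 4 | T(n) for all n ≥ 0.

Base case: T(0) = 24 = 4·6, so 4 | T(0).
Assume 4 | T(r), so T(r) = 4t for some integer t.
Then T(r+1) = 2T(r) + 20 = 2·(4t) + 20 = 4(2t + 5), so 4 | T(r+1).
So the property holds for r+1, and by induction 4 | T(n) for all n ≥ 0.

4 | T(n)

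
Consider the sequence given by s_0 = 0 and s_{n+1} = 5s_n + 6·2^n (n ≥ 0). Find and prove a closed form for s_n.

Claim: s_n = 2·5^n − 2·2^n.

Base case: s_0 = 0, and 2·5^0 − 2·2^0 = 2 − 2 = 0.
Assume s_j = 2·5^j − 2·2^j for some j ≥ 0.
Then s_{j+1} = 5s_j + 6·2^j = 5·(2·5^j − 2·2^j) + 6·2^j = 2·5^{j+1} − 10·2^j + 6·2^j = 2·5^{j+1} − 4·2^j = 2·5^{j+1} − 2·2^{j+1}.
This completes the inductive step, so s_n = 2·5^n − 2·2^n for all n ≥ 0.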